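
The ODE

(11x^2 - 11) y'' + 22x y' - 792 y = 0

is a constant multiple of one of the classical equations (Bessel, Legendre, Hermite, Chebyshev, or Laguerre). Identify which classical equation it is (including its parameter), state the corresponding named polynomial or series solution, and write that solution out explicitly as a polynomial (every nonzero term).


All three coefficients share the factor -11; dividing through by -11 gives  (1 - x^2) y'' - 2x y' + 72 y = 0.
This matches the Legendre equation (1 - x^2) y'' - 2x y' + n(n+1) y = 0 (note the -2x y' term) with n(n+1) = 72, so n = 8; the polynomial solution is P_8(x).
With y = sum_k a_k x^k, matching x^k gives (k+2)(k+1) a_{k+2} = [k(k+1) - n(n+1)] a_k = (k - 8)(k + 9) a_k. The right side vanishes at k = 8, so the series with the parity of 8 terminates at degree 8.
Standard normalization (P_n(1) = 1): leading coefficient (2n)!/(2^n (n!)^2) = 20922789888000/(256*1625702400) = 6435/128, so a_8 = 6435/128. Work downward with a_k = (k+1)(k+2) a_{k+2} / ((k - 8)(k + 9)):
  a_6 = (7)(8)(6435/128) / ((6 - 8)(6 + 9)) = (45045/16)/(-30) = -3003/32
  a_4 = (5)(6)(-3003/32) / ((4 - 8)(4 + 9)) = (-45045/16)/(-52) = 3465/64
  a_2 = (3)(4)(3465/64) / ((2 - 8)(2 + 9)) = (10395/16)/(-66) = -315/32
  a_0 = (1)(2)(-315/32) / ((0 - 8)(0 + 9)) = (-315/16)/(-72) = 35/128
Hence P_8(x) = 6435 x^8/128 - 3003 x^6/32 + 3465 x^4/64 - 315 x^2/32 + 35/128.

P_8(x); series = 6435 x^8/128 - 3003 x^6/32 + 3465 x^4/64 - 315 x^2/32 + 35/128


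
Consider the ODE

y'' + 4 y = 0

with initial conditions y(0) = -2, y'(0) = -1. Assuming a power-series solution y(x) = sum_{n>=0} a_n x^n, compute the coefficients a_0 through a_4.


Ansatz: y(x) = sum_{n>=0} a_n x^n, so y'(x) = sum_{n>=1} n a_n x^(n-1) and y''(x) = sum_{n>=2} n(n-1) a_n x^(n-2).
Substitute into P(x) y'' + Q(x) y' + R(x) y = 0 with P(x) = 1, Q(x) = 0, R(x) = 4, and match powers of x.
Initial conditions: a_0 = -2, a_1 = -1.
Setting the coefficient of each power of x to zero and solving order by order (substituting the coefficients already found):
  x^0: 2 a_2 + 4 a_0 = 0  ->  2 a_2 = -4 a_0 = 8  ->  a_2 = 4
  x^1: 6 a_3 + 4 a_1 = 0  ->  6 a_3 = -4 a_1 = 4  ->  a_3 = 2/3
  x^2: 12 a_4 + 4 a_2 = 0  ->  12 a_4 = -4 a_2 = -16  ->  a_4 = -4/3
Truncated series: y(x) = -2 - x + 4 x^2 + (2/3) x^3 - (4/3) x^4 + O(x^5).

a_0 = -2; a_1 = -1; a_2 = 4; a_3 = 2/3; a_4 = -4/3


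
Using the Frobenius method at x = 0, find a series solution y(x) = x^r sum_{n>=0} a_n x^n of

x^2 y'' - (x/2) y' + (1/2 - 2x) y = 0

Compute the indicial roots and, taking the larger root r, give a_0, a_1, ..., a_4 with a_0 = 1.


Write in Frobenius form y'' + (p(x)/x) y' + (q(x)/x^2) y = 0:
  p(x) = -1/2,  q(x) = 1/2 - 2x.
Indicial equation: r(r-1) + (-1/2) r + (1/2) = 0 -> roots r_1 = 1, r_2 = 1/2.
Take r = r_1 = 1. Let y(x) = x^r sum_{n>=0} a_n x^n with a_0 = 1.
Substitute y = x^r sum a_n x^n and match x^{r+n}. The recurrence is
  D(n) a_n - 2 a_{n-1} = 0,  where D(n) = (r+n)(r+n-1) + (-1/2)(r+n) + (1/2).
  a_n = 2 / D(n) * a_{n-1}.
Since the indicial polynomial factors as (r - r_1)(r - r_2), D(n) = (r_1 + n - r_1)(r_1 + n - r_2) = n(n + 1/2).
Evaluating step by step (a_0 = 1):
  n = 1: D(1) = 1(1 + 1/2) = 3/2; numerator = 2(1) = 2; a_1 = (2)/(3/2) = 4/3
  n = 2: D(2) = 2(2 + 1/2) = 5; numerator = 2(4/3) = 8/3; a_2 = (8/3)/(5) = 8/15
  n = 3: D(3) = 3(3 + 1/2) = 21/2; numerator = 2(8/15) = 16/15; a_3 = (16/15)/(21/2) = 32/315
  n = 4: D(4) = 4(4 + 1/2) = 18; numerator = 2(32/315) = 64/315; a_4 = (64/315)/(18) = 32/2835

r = 1; a_0 = 1; a_1 = 4/3; a_2 = 8/15; a_3 = 32/315; a_4 = 32/2835


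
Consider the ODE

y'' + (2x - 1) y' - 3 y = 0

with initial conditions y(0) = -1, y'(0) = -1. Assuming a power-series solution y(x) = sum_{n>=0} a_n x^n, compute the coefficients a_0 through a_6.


Ansatz: y(x) = sum_{n>=0} a_n x^n, so y'(x) = sum_{n>=1} n a_n x^(n-1) and y''(x) = sum_{n>=2} n(n-1) a_n x^(n-2).
Substitute into P(x) y'' + Q(x) y' + R(x) y = 0 with P(x) = 1, Q(x) = 2x - 1, R(x) = -3, and match powers of x.
Initial conditions: a_0 = -1, a_1 = -1.
Setting the coefficient of each power of x to zero and solving order by order (substituting the coefficients already found):
  x^0: 2 a_2 - a_1 - 3 a_0 = 0  ->  2 a_2 = a_1 + 3 a_0 = -4  ->  a_2 = -2
  x^1: 6 a_3 - 2 a_2 - a_1 = 0  ->  6 a_3 = 2 a_2 + a_1 = -5  ->  a_3 = -5/6
  x^2: 12 a_4 - 3 a_3 + a_2 = 0  ->  12 a_4 = 3 a_3 - a_2 = -1/2  ->  a_4 = -1/24
  x^3: 20 a_5 - 4 a_4 + 3 a_3 = 0  ->  20 a_5 = 4 a_4 - 3 a_3 = 7/3  ->  a_5 = 7/60
  x^4: 30 a_6 - 5 a_5 + 5 a_4 = 0  ->  30 a_6 = 5 a_5 - 5 a_4 = 19/24  ->  a_6 = 19/720
Truncated series: y(x) = -1 - x - 2 x^2 - (5/6) x^3 - (1/24) x^4 + (7/60) x^5 + (19/720) x^6 + O(x^7).

a_0 = -1; a_1 = -1; a_2 = -2; a_3 = -5/6; a_4 = -1/24; a_5 = 7/60; a_6 = 19/720


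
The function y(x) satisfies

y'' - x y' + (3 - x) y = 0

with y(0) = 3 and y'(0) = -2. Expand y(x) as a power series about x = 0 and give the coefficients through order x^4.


Ansatz: y(x) = sum_{n>=0} a_n x^n, so y'(x) = sum_{n>=1} n a_n x^(n-1) and y''(x) = sum_{n>=2} n(n-1) a_n x^(n-2).
Substitute into P(x) y'' + Q(x) y' + R(x) y = 0 with P(x) = 1, Q(x) = -x, R(x) = 3 - x, and match powers of x.
Initial conditions: a_0 = 3, a_1 = -2.
Setting the coefficient of each power of x to zero and solving order by order (substituting the coefficients already found):
  x^0: 2 a_2 + 3 a_0 = 0  ->  2 a_2 = -3 a_0 = -9  ->  a_2 = -9/2
  x^1: 6 a_3 + 2 a_1 - a_0 = 0  ->  6 a_3 = -2 a_1 + a_0 = 7  ->  a_3 = 7/6
  x^2: 12 a_4 + a_2 - a_1 = 0  ->  12 a_4 = -a_2 + a_1 = 5/2  ->  a_4 = 5/24
Truncated series: y(x) = 3 - 2 x - (9/2) x^2 + (7/6) x^3 + (5/24) x^4 + O(x^5).

a_0 = 3; a_1 = -2; a_2 = -9/2; a_3 = 7/6; a_4 = 5/24


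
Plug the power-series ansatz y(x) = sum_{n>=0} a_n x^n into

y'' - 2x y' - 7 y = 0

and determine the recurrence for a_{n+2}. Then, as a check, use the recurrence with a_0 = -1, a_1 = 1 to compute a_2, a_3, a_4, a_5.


Substitute y = sum_n a_n x^n.
y''(x) has coefficient (n+2)(n+1) a_{n+2} at x^n;
-2 x y'(x) has coefficient -2 n a_n at x^n (shift);
-7 y(x) has coefficient -7 a_n at x^n.
Matching x^n: (n+2)(n+1) a_{n+2} + (-2n - 7) a_n = 0.
Thus a_{n+2} = (2n + 7) / ((n+1)(n+2)) * a_n.

Check with a_0 = -1, a_1 = 1 (apply the recurrence for n = 0, 1, 2, 3): a_0 = -1, a_1 = 1, a_2 = -7/2, a_3 = 3/2, a_4 = -77/24, a_5 = 39/40.

a_(n+2) = (2n + 7) / ((n+1)(n+2)) * a_n; check: a_0 = -1, a_1 = 1, a_2 = -7/2, a_3 = 3/2, a_4 = -77/24, a_5 = 39/40


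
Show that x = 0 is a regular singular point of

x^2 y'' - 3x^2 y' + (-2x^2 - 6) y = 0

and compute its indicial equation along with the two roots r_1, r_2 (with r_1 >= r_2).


Divide by x^2 to reach normal form y'' + P_1(x) y' + P_2(x) y = 0 with P_1(x) = -3 and P_2(x) = -2 - 6/x^2.
x = 0 is a singular point because the y-coefficient -2 - 6/x^2 has a pole at x = 0.
It is a regular singular point because x P_1(x) = p(x) = -3x and x^2 P_2(x) = q(x) = -2x^2 - 6 are polynomials, hence analytic at x = 0.
p(0) = 0,  q(0) = -6.
Indicial equation: r(r-1) + p(0) r + q(0) = 0, i.e. r^2 + (p(0) - 1) r + q(0) = 0, i.e. r^2 - 1 r - 6 = 0.
Discriminant: (-1)^2 - 4(-6) = 25, so r = (1 ± 5)/2.
Solving: r_1 = 3, r_2 = -2.

indicial: r^2 - 1 r - 6 = 0; roots r_1 = 3, r_2 = -2


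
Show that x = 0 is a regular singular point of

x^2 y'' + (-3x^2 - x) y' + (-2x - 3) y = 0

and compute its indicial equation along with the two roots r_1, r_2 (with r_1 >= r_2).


Divide by x^2 to reach normal form y'' + P_1(x) y' + P_2(x) y = 0 with P_1(x) = -3 - 1/x and P_2(x) = -2/x - 3/x^2.
x = 0 is a singular point because the y'-coefficient -3 - 1/x has a pole at x = 0 and the y-coefficient -2/x - 3/x^2 has a pole at x = 0.
It is a regular singular point because x P_1(x) = p(x) = -3x - 1 and x^2 P_2(x) = q(x) = -2x - 3 are polynomials, hence analytic at x = 0.
p(0) = -1,  q(0) = -3.
Indicial equation: r(r-1) + p(0) r + q(0) = 0, i.e. r^2 + (p(0) - 1) r + q(0) = 0, i.e. r^2 - 2 r - 3 = 0.
Discriminant: (-2)^2 - 4(-3) = 16, so r = (2 ± 4)/2.
Solving: r_1 = 3, r_2 = -1.

indicial: r^2 - 2 r - 3 = 0; roots r_1 = 3, r_2 = -1


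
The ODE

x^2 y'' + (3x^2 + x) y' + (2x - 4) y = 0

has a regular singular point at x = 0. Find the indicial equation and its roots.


Divide by x^2 to reach normal form y'' + P_1(x) y' + P_2(x) y = 0 with P_1(x) = 3 + 1/x and P_2(x) = 2/x - 4/x^2.
x = 0 is a singular point because the y'-coefficient 3 + 1/x has a pole at x = 0 and the y-coefficient 2/x - 4/x^2 has a pole at x = 0.
It is a regular singular point because x P_1(x) = p(x) = 3x + 1 and x^2 P_2(x) = q(x) = 2x - 4 are polynomials, hence analytic at x = 0.
p(0) = 1,  q(0) = -4.
Indicial equation: r(r-1) + p(0) r + q(0) = 0, i.e. r^2 + (p(0) - 1) r + q(0) = 0, i.e. r^2 - 4 = 0.
Discriminant: (0)^2 - 4(-4) = 16, so r = (0 ± 4)/2.
Solving: r_1 = 2, r_2 = -2.

indicial: r^2 - 4 = 0; roots r_1 = 2, r_2 = -2


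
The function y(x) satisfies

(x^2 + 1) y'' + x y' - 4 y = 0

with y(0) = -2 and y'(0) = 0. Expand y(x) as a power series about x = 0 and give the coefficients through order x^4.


Ansatz: y(x) = sum_{n>=0} a_n x^n, so y'(x) = sum_{n>=1} n a_n x^(n-1) and y''(x) = sum_{n>=2} n(n-1) a_n x^(n-2).
Substitute into P(x) y'' + Q(x) y' + R(x) y = 0 with P(x) = x^2 + 1, Q(x) = x, R(x) = -4, and match powers of x.
Initial conditions: a_0 = -2, a_1 = 0.
Setting the coefficient of each power of x to zero and solving order by order (substituting the coefficients already found):
  x^0: 2 a_2 - 4 a_0 = 0  ->  2 a_2 = 4 a_0 = -8  ->  a_2 = -4
  x^1: 6 a_3 - 3 a_1 = 0  ->  6 a_3 = 3 a_1 = 0  ->  a_3 = 0
  x^2: 12 a_4 = 0  ->  a_4 = 0
Truncated series: y(x) = -2 - 4 x^2 + O(x^5).

a_0 = -2; a_1 = 0; a_2 = -4; a_3 = 0; a_4 = 0


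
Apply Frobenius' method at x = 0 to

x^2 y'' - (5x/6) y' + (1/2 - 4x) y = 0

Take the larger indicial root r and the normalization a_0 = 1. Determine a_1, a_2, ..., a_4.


Write in Frobenius form y'' + (p(x)/x) y' + (q(x)/x^2) y = 0:
  p(x) = -5/6,  q(x) = 1/2 - 4x.
Indicial equation: r(r-1) + (-5/6) r + (1/2) = 0 -> roots r_1 = 3/2, r_2 = 1/3.
Take r = r_1 = 3/2. Let y(x) = x^r sum_{n>=0} a_n x^n with a_0 = 1.
Substitute y = x^r sum a_n x^n and match x^{r+n}. The recurrence is
  D(n) a_n - 4 a_{n-1} = 0,  where D(n) = (r+n)(r+n-1) + (-5/6)(r+n) + (1/2).
  a_n = 4 / D(n) * a_{n-1}.
Since the indicial polynomial factors as (r - r_1)(r - r_2), D(n) = (r_1 + n - r_1)(r_1 + n - r_2) = n(n + 7/6).
Evaluating step by step (a_0 = 1):
  n = 1: D(1) = 1(1 + 7/6) = 13/6; numerator = 4(1) = 4; a_1 = (4)/(13/6) = 24/13
  n = 2: D(2) = 2(2 + 7/6) = 19/3; numerator = 4(24/13) = 96/13; a_2 = (96/13)/(19/3) = 288/247
  n = 3: D(3) = 3(3 + 7/6) = 25/2; numerator = 4(288/247) = 1152/247; a_3 = (1152/247)/(25/2) = 2304/6175
  n = 4: D(4) = 4(4 + 7/6) = 62/3; numerator = 4(2304/6175) = 9216/6175; a_4 = (9216/6175)/(62/3) = 13824/191425

r = 3/2; a_0 = 1; a_1 = 24/13; a_2 = 288/247; a_3 = 2304/6175; a_4 = 13824/191425


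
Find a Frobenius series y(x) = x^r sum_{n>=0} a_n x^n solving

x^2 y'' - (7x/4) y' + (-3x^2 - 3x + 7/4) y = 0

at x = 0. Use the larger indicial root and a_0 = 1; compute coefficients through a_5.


Write in Frobenius form y'' + (p(x)/x) y' + (q(x)/x^2) y = 0:
  p(x) = -7/4,  q(x) = -3x^2 - 3x + 7/4.
Indicial equation: r(r-1) + (-7/4) r + (7/4) = 0 -> roots r_1 = 7/4, r_2 = 1.
Take r = r_1 = 7/4. Let y(x) = x^r sum_{n>=0} a_n x^n with a_0 = 1.
Substitute y = x^r sum a_n x^n and match x^{r+n}. The recurrence is
  D(n) a_n - 3 a_{n-1} - 3 a_{n-2} = 0,  where D(n) = (r+n)(r+n-1) + (-7/4)(r+n) + (7/4).
  a_n = [3 a_{n-1} + 3 a_{n-2}] / D(n).
Since the indicial polynomial factors as (r - r_1)(r - r_2), D(n) = (r_1 + n - r_1)(r_1 + n - r_2) = n(n + 3/4).
Evaluating step by step (a_0 = 1):
  n = 1: D(1) = 1(1 + 3/4) = 7/4; numerator = 3(1) = 3; a_1 = (3)/(7/4) = 12/7
  n = 2: D(2) = 2(2 + 3/4) = 11/2; numerator = 3(12/7) + 3(1) = 57/7; a_2 = (57/7)/(11/2) = 114/77
  n = 3: D(3) = 3(3 + 3/4) = 45/4; numerator = 3(114/77) + 3(12/7) = 738/77; a_3 = (738/77)/(45/4) = 328/385
  n = 4: D(4) = 4(4 + 3/4) = 19; numerator = 3(328/385) + 3(114/77) = 2694/385; a_4 = (2694/385)/(19) = 2694/7315
  n = 5: D(5) = 5(5 + 3/4) = 115/4; numerator = 3(2694/7315) + 3(328/385) = 26778/7315; a_5 = (26778/7315)/(115/4) = 107112/841225

r = 7/4; a_0 = 1; a_1 = 12/7; a_2 = 114/77; a_3 = 328/385; a_4 = 2694/7315; a_5 = 107112/841225


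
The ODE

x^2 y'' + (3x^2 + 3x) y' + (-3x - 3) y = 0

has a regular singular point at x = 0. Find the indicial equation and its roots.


Divide by x^2 to reach normal form y'' + P_1(x) y' + P_2(x) y = 0 with P_1(x) = 3 + 3/x and P_2(x) = -3/x - 3/x^2.
x = 0 is a singular point because the y'-coefficient 3 + 3/x has a pole at x = 0 and the y-coefficient -3/x - 3/x^2 has a pole at x = 0.
It is a regular singular point because x P_1(x) = p(x) = 3x + 3 and x^2 P_2(x) = q(x) = -3x - 3 are polynomials, hence analytic at x = 0.
p(0) = 3,  q(0) = -3.
Indicial equation: r(r-1) + p(0) r + q(0) = 0, i.e. r^2 + (p(0) - 1) r + q(0) = 0, i.e. r^2 + 2 r - 3 = 0.
Discriminant: (2)^2 - 4(-3) = 16, so r = (-2 ± 4)/2.
Solving: r_1 = 1, r_2 = -3.

indicial: r^2 + 2 r - 3 = 0; roots r_1 = 1, r_2 = -3


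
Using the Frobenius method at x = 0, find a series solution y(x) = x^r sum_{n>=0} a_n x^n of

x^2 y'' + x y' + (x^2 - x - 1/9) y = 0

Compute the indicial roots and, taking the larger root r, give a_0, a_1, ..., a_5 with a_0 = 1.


Write in Frobenius form y'' + (p(x)/x) y' + (q(x)/x^2) y = 0:
  p(x) = 1,  q(x) = x^2 - x - 1/9.
Indicial equation: r(r-1) + (1) r + (-1/9) = 0 -> roots r_1 = 1/3, r_2 = -1/3.
Take r = r_1 = 1/3. Let y(x) = x^r sum_{n>=0} a_n x^n with a_0 = 1.
Substitute y = x^r sum a_n x^n and match x^{r+n}. The recurrence is
  D(n) a_n - 1 a_{n-1} + 1 a_{n-2} = 0,  where D(n) = (r+n)(r+n-1) + (1)(r+n) + (-1/9).
  a_n = [1 a_{n-1} - 1 a_{n-2}] / D(n).
Since the indicial polynomial factors as (r - r_1)(r - r_2), D(n) = (r_1 + n - r_1)(r_1 + n - r_2) = n(n + 2/3).
Evaluating step by step (a_0 = 1):
  n = 1: D(1) = 1(1 + 2/3) = 5/3; numerator = 1(1) = 1; a_1 = (1)/(5/3) = 3/5
  n = 2: D(2) = 2(2 + 2/3) = 16/3; numerator = 1(3/5) - 1(1) = -2/5; a_2 = (-2/5)/(16/3) = -3/40
  n = 3: D(3) = 3(3 + 2/3) = 11; numerator = 1(-3/40) - 1(3/5) = -27/40; a_3 = (-27/40)/(11) = -27/440
  n = 4: D(4) = 4(4 + 2/3) = 56/3; numerator = 1(-27/440) - 1(-3/40) = 3/220; a_4 = (3/220)/(56/3) = 9/12320
  n = 5: D(5) = 5(5 + 2/3) = 85/3; numerator = 1(9/12320) - 1(-27/440) = 153/2464; a_5 = (153/2464)/(85/3) = 27/12320

r = 1/3; a_0 = 1; a_1 = 3/5; a_2 = -3/40; a_3 = -27/440; a_4 = 9/12320; a_5 = 27/12320


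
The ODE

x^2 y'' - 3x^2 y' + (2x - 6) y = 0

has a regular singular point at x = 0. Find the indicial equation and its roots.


Divide by x^2 to reach normal form y'' + P_1(x) y' + P_2(x) y = 0 with P_1(x) = -3 and P_2(x) = 2/x - 6/x^2.
x = 0 is a singular point because the y-coefficient 2/x - 6/x^2 has a pole at x = 0.
It is a regular singular point because x P_1(x) = p(x) = -3x and x^2 P_2(x) = q(x) = 2x - 6 are polynomials, hence analytic at x = 0.
p(0) = 0,  q(0) = -6.
Indicial equation: r(r-1) + p(0) r + q(0) = 0, i.e. r^2 + (p(0) - 1) r + q(0) = 0, i.e. r^2 - 1 r - 6 = 0.
Discriminant: (-1)^2 - 4(-6) = 25, so r = (1 ± 5)/2.
Solving: r_1 = 3, r_2 = -2.

indicial: r^2 - 1 r - 6 = 0; roots r_1 = 3, r_2 = -2


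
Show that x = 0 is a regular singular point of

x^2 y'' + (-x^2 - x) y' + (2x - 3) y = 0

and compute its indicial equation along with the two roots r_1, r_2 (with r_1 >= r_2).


Divide by x^2 to reach normal form y'' + P_1(x) y' + P_2(x) y = 0 with P_1(x) = -1 - 1/x and P_2(x) = 2/x - 3/x^2.
x = 0 is a singular point because the y'-coefficient -1 - 1/x has a pole at x = 0 and the y-coefficient 2/x - 3/x^2 has a pole at x = 0.
It is a regular singular point because x P_1(x) = p(x) = -x - 1 and x^2 P_2(x) = q(x) = 2x - 3 are polynomials, hence analytic at x = 0.
p(0) = -1,  q(0) = -3.
Indicial equation: r(r-1) + p(0) r + q(0) = 0, i.e. r^2 + (p(0) - 1) r + q(0) = 0, i.e. r^2 - 2 r - 3 = 0.
Discriminant: (-2)^2 - 4(-3) = 16, so r = (2 ± 4)/2.
Solving: r_1 = 3, r_2 = -1.

indicial: r^2 - 2 r - 3 = 0; roots r_1 = 3, r_2 = -1


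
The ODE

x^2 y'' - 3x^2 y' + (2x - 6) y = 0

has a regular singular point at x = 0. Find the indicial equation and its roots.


Divide by x^2 to reach normal form y'' + P_1(x) y' + P_2(x) y = 0 with P_1(x) = -3 and P_2(x) = 2/x - 6/x^2.
x = 0 is a singular point because the y-coefficient 2/x - 6/x^2 has a pole at x = 0.
It is a regular singular point because x P_1(x) = p(x) = -3x and x^2 P_2(x) = q(x) = 2x - 6 are polynomials, hence analytic at x = 0.
p(0) = 0,  q(0) = -6.
Indicial equation: r(r-1) + p(0) r + q(0) = 0, i.e. r^2 + (p(0) - 1) r + q(0) = 0, i.e. r^2 - 1 r - 6 = 0.
Discriminant: (-1)^2 - 4(-6) = 25, so r = (1 ± 5)/2.
Solving: r_1 = 3, r_2 = -2.

indicial: r^2 - 1 r - 6 = 0; roots r_1 = 3, r_2 = -2


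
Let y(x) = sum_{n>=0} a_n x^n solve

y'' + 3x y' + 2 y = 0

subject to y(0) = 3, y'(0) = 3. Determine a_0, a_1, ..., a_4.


Ansatz: y(x) = sum_{n>=0} a_n x^n, so y'(x) = sum_{n>=1} n a_n x^(n-1) and y''(x) = sum_{n>=2} n(n-1) a_n x^(n-2).
Substitute into P(x) y'' + Q(x) y' + R(x) y = 0 with P(x) = 1, Q(x) = 3x, R(x) = 2, and match powers of x.
Initial conditions: a_0 = 3, a_1 = 3.
Setting the coefficient of each power of x to zero and solving order by order (substituting the coefficients already found):
  x^0: 2 a_2 + 2 a_0 = 0  ->  2 a_2 = -2 a_0 = -6  ->  a_2 = -3
  x^1: 6 a_3 + 5 a_1 = 0  ->  6 a_3 = -5 a_1 = -15  ->  a_3 = -5/2
  x^2: 12 a_4 + 8 a_2 = 0  ->  12 a_4 = -8 a_2 = 24  ->  a_4 = 2
Truncated series: y(x) = 3 + 3 x - 3 x^2 - (5/2) x^3 + 2 x^4 + O(x^5).

a_0 = 3; a_1 = 3; a_2 = -3; a_3 = -5/2; a_4 = 2


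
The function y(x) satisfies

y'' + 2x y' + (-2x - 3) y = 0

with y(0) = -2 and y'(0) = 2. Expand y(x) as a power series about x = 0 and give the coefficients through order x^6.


Ansatz: y(x) = sum_{n>=0} a_n x^n, so y'(x) = sum_{n>=1} n a_n x^(n-1) and y''(x) = sum_{n>=2} n(n-1) a_n x^(n-2).
Substitute into P(x) y'' + Q(x) y' + R(x) y = 0 with P(x) = 1, Q(x) = 2x, R(x) = -2x - 3, and match powers of x.
Initial conditions: a_0 = -2, a_1 = 2.
Setting the coefficient of each power of x to zero and solving order by order (substituting the coefficients already found):
  x^0: 2 a_2 - 3 a_0 = 0  ->  2 a_2 = 3 a_0 = -6  ->  a_2 = -3
  x^1: 6 a_3 - a_1 - 2 a_0 = 0  ->  6 a_3 = a_1 + 2 a_0 = -2  ->  a_3 = -1/3
  x^2: 12 a_4 + a_2 - 2 a_1 = 0  ->  12 a_4 = -a_2 + 2 a_1 = 7  ->  a_4 = 7/12
  x^3: 20 a_5 + 3 a_3 - 2 a_2 = 0  ->  20 a_5 = -3 a_3 + 2 a_2 = -5  ->  a_5 = -1/4
  x^4: 30 a_6 + 5 a_4 - 2 a_3 = 0  ->  30 a_6 = -5 a_4 + 2 a_3 = -43/12  ->  a_6 = -43/360
Truncated series: y(x) = -2 + 2 x - 3 x^2 - (1/3) x^3 + (7/12) x^4 - (1/4) x^5 - (43/360) x^6 + O(x^7).

a_0 = -2; a_1 = 2; a_2 = -3; a_3 = -1/3; a_4 = 7/12; a_5 = -1/4; a_6 = -43/360


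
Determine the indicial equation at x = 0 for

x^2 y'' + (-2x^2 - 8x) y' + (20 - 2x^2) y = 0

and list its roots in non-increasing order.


Divide by x^2 to reach normal form y'' + P_1(x) y' + P_2(x) y = 0 with P_1(x) = -2 - 8/x and P_2(x) = -2 + 20/x^2.
x = 0 is a singular point because the y'-coefficient -2 - 8/x has a pole at x = 0 and the y-coefficient -2 + 20/x^2 has a pole at x = 0.
It is a regular singular point because x P_1(x) = p(x) = -2x - 8 and x^2 P_2(x) = q(x) = 20 - 2x^2 are polynomials, hence analytic at x = 0.
p(0) = -8,  q(0) = 20.
Indicial equation: r(r-1) + p(0) r + q(0) = 0, i.e. r^2 + (p(0) - 1) r + q(0) = 0, i.e. r^2 - 9 r + 20 = 0.
Discriminant: (-9)^2 - 4(20) = 1, so r = (9 ± 1)/2.
Solving: r_1 = 5, r_2 = 4.

indicial: r^2 - 9 r + 20 = 0; roots r_1 = 5, r_2 = 4


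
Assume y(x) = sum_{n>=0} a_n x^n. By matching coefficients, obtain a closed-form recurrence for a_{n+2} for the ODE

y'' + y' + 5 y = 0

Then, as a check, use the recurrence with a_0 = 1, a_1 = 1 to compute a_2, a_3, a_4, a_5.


Substitute y = sum_n a_n x^n.
y''(x) has coefficient (n+2)(n+1) a_{n+2} at x^n;
y'(x) has coefficient (n+1) a_{n+1} at x^n;
5 y(x) has coefficient 5 a_n at x^n.
Matching x^n: (n+2)(n+1) a_{n+2} + (n+1) a_{n+1} + 5 a_n = 0.
Thus a_{n+2} = [-(n+1) a_{n+1} - 5 a_n] / ((n+1)(n+2)).

Check with a_0 = 1, a_1 = 1 (apply the recurrence for n = 0, 1, 2, 3): a_0 = 1, a_1 = 1, a_2 = -3, a_3 = 1/6, a_4 = 29/24, a_5 = -17/60.

a_(n+2) = [-(n+1) a_(n+1) - 5 a_n] / ((n+1)(n+2)); check: a_0 = 1, a_1 = 1, a_2 = -3, a_3 = 1/6, a_4 = 29/24, a_5 = -17/60


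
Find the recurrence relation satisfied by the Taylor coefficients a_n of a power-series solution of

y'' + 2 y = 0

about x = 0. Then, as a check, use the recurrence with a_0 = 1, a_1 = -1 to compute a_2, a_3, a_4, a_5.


Substitute y = sum_n a_n x^n into y'' + (const) y = 0.
y''(x) = sum_{n>=0} (n+2)(n+1) a_{n+2} x^n.
The ODE becomes sum_n [(n+2)(n+1) a_{n+2} + 2 a_n] x^n = 0.
Setting each coefficient to zero gives the recurrence:
  (n+2)(n+1) a_{n+2} + 2 a_n = 0,
  a_{n+2} = -2 / ((n+1)(n+2)) a_n.

Check with a_0 = 1, a_1 = -1 (apply the recurrence for n = 0, 1, 2, 3): a_0 = 1, a_1 = -1, a_2 = -1, a_3 = 1/3, a_4 = 1/6, a_5 = -1/30.

a_{n+2} = -2/((n+1)(n+2)) * a_n; check: a_0 = 1, a_1 = -1, a_2 = -1, a_3 = 1/3, a_4 = 1/6, a_5 = -1/30


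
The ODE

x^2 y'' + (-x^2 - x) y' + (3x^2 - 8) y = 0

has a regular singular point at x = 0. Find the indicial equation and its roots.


Divide by x^2 to reach normal form y'' + P_1(x) y' + P_2(x) y = 0 with P_1(x) = -1 - 1/x and P_2(x) = 3 - 8/x^2.
x = 0 is a singular point because the y'-coefficient -1 - 1/x has a pole at x = 0 and the y-coefficient 3 - 8/x^2 has a pole at x = 0.
It is a regular singular point because x P_1(x) = p(x) = -x - 1 and x^2 P_2(x) = q(x) = 3x^2 - 8 are polynomials, hence analytic at x = 0.
p(0) = -1,  q(0) = -8.
Indicial equation: r(r-1) + p(0) r + q(0) = 0, i.e. r^2 + (p(0) - 1) r + q(0) = 0, i.e. r^2 - 2 r - 8 = 0.
Discriminant: (-2)^2 - 4(-8) = 36, so r = (2 ± 6)/2.
Solving: r_1 = 4, r_2 = -2.

indicial: r^2 - 2 r - 8 = 0; roots r_1 = 4, r_2 = -2


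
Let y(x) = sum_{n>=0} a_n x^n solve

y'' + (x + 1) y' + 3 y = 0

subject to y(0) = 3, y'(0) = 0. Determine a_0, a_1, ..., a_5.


Ansatz: y(x) = sum_{n>=0} a_n x^n, so y'(x) = sum_{n>=1} n a_n x^(n-1) and y''(x) = sum_{n>=2} n(n-1) a_n x^(n-2).
Substitute into P(x) y'' + Q(x) y' + R(x) y = 0 with P(x) = 1, Q(x) = x + 1, R(x) = 3, and match powers of x.
Initial conditions: a_0 = 3, a_1 = 0.
Setting the coefficient of each power of x to zero and solving order by order (substituting the coefficients already found):
  x^0: 2 a_2 + a_1 + 3 a_0 = 0  ->  2 a_2 = -a_1 - 3 a_0 = -9  ->  a_2 = -9/2
  x^1: 6 a_3 + 2 a_2 + 4 a_1 = 0  ->  6 a_3 = -2 a_2 - 4 a_1 = 9  ->  a_3 = 3/2
  x^2: 12 a_4 + 3 a_3 + 5 a_2 = 0  ->  12 a_4 = -3 a_3 - 5 a_2 = 18  ->  a_4 = 3/2
  x^3: 20 a_5 + 4 a_4 + 6 a_3 = 0  ->  20 a_5 = -4 a_4 - 6 a_3 = -15  ->  a_5 = -3/4
Truncated series: y(x) = 3 - (9/2) x^2 + (3/2) x^3 + (3/2) x^4 - (3/4) x^5 + O(x^6).

a_0 = 3; a_1 = 0; a_2 = -9/2; a_3 = 3/2; a_4 = 3/2; a_5 = -3/4


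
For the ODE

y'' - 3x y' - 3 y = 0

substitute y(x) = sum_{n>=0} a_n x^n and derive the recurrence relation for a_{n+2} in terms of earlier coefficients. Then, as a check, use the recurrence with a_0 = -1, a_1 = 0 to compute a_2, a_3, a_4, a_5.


Substitute y = sum_n a_n x^n.
y''(x) has coefficient (n+2)(n+1) a_{n+2} at x^n;
-3 x y'(x) has coefficient -3 n a_n at x^n (shift);
-3 y(x) has coefficient -3 a_n at x^n.
Matching x^n: (n+2)(n+1) a_{n+2} + (-3n - 3) a_n = 0.
Thus a_{n+2} = (3n + 3) / ((n+1)(n+2)) * a_n.

Check with a_0 = -1, a_1 = 0 (apply the recurrence for n = 0, 1, 2, 3): a_0 = -1, a_1 = 0, a_2 = -3/2, a_3 = 0, a_4 = -9/8, a_5 = 0.

a_(n+2) = (3n + 3) / ((n+1)(n+2)) * a_n; check: a_0 = -1, a_1 = 0, a_2 = -3/2, a_3 = 0, a_4 = -9/8, a_5 = 0


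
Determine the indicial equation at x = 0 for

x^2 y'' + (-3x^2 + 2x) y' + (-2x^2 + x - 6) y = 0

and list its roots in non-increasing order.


Divide by x^2 to reach normal form y'' + P_1(x) y' + P_2(x) y = 0 with P_1(x) = -3 + 2/x and P_2(x) = -2 + 1/x - 6/x^2.
x = 0 is a singular point because the y'-coefficient -3 + 2/x has a pole at x = 0 and the y-coefficient -2 + 1/x - 6/x^2 has a pole at x = 0.
It is a regular singular point because x P_1(x) = p(x) = 2 - 3x and x^2 P_2(x) = q(x) = -2x^2 + x - 6 are polynomials, hence analytic at x = 0.
p(0) = 2,  q(0) = -6.
Indicial equation: r(r-1) + p(0) r + q(0) = 0, i.e. r^2 + (p(0) - 1) r + q(0) = 0, i.e. r^2 + 1 r - 6 = 0.
Discriminant: (1)^2 - 4(-6) = 25, so r = (-1 ± 5)/2.
Solving: r_1 = 2, r_2 = -3.

indicial: r^2 + 1 r - 6 = 0; roots r_1 = 2, r_2 = -3


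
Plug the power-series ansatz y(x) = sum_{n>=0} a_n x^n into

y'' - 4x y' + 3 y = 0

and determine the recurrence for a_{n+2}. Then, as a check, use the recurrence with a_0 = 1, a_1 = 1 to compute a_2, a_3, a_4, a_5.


Substitute y = sum_n a_n x^n.
y''(x) has coefficient (n+2)(n+1) a_{n+2} at x^n;
-4 x y'(x) has coefficient -4 n a_n at x^n (shift);
3 y(x) has coefficient 3 a_n at x^n.
Matching x^n: (n+2)(n+1) a_{n+2} + (-4n + 3) a_n = 0.
Thus a_{n+2} = (4n - 3) / ((n+1)(n+2)) * a_n.

Check with a_0 = 1, a_1 = 1 (apply the recurrence for n = 0, 1, 2, 3): a_0 = 1, a_1 = 1, a_2 = -3/2, a_3 = 1/6, a_4 = -5/8, a_5 = 3/40.

a_(n+2) = (4n - 3) / ((n+1)(n+2)) * a_n; check: a_0 = 1, a_1 = 1, a_2 = -3/2, a_3 = 1/6, a_4 = -5/8, a_5 = 3/40


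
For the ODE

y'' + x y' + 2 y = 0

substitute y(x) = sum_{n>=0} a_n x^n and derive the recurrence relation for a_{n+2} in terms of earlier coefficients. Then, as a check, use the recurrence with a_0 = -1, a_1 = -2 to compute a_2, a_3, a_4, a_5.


Substitute y = sum_n a_n x^n.
y''(x) has coefficient (n+2)(n+1) a_{n+2} at x^n;
x y'(x) has coefficient n a_n at x^n (shift);
2 y(x) has coefficient 2 a_n at x^n.
Matching x^n: (n+2)(n+1) a_{n+2} + (n + 2) a_n = 0.
Thus a_{n+2} = (-n - 2) / ((n+1)(n+2)) * a_n.

Check with a_0 = -1, a_1 = -2 (apply the recurrence for n = 0, 1, 2, 3): a_0 = -1, a_1 = -2, a_2 = 1, a_3 = 1, a_4 = -1/3, a_5 = -1/4.

a_(n+2) = (-n - 2) / ((n+1)(n+2)) * a_n; check: a_0 = -1, a_1 = -2, a_2 = 1, a_3 = 1, a_4 = -1/3, a_5 = -1/4


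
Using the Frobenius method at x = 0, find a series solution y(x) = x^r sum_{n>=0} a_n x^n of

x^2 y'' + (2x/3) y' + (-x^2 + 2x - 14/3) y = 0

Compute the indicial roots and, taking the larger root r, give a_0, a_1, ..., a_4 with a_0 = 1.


Write in Frobenius form y'' + (p(x)/x) y' + (q(x)/x^2) y = 0:
  p(x) = 2/3,  q(x) = -x^2 + 2x - 14/3.
Indicial equation: r(r-1) + (2/3) r + (-14/3) = 0 -> roots r_1 = 7/3, r_2 = -2.
Take r = r_1 = 7/3. Let y(x) = x^r sum_{n>=0} a_n x^n with a_0 = 1.
Substitute y = x^r sum a_n x^n and match x^{r+n}. The recurrence is
  D(n) a_n + 2 a_{n-1} - 1 a_{n-2} = 0,  where D(n) = (r+n)(r+n-1) + (2/3)(r+n) + (-14/3).
  a_n = [-2 a_{n-1} + 1 a_{n-2}] / D(n).
Since the indicial polynomial factors as (r - r_1)(r - r_2), D(n) = (r_1 + n - r_1)(r_1 + n - r_2) = n(n + 13/3).
Evaluating step by step (a_0 = 1):
  n = 1: D(1) = 1(1 + 13/3) = 16/3; numerator = -2(1) = -2; a_1 = (-2)/(16/3) = -3/8
  n = 2: D(2) = 2(2 + 13/3) = 38/3; numerator = -2(-3/8) + 1(1) = 7/4; a_2 = (7/4)/(38/3) = 21/152
  n = 3: D(3) = 3(3 + 13/3) = 22; numerator = -2(21/152) + 1(-3/8) = -99/152; a_3 = (-99/152)/(22) = -9/304
  n = 4: D(4) = 4(4 + 13/3) = 100/3; numerator = -2(-9/304) + 1(21/152) = 15/76; a_4 = (15/76)/(100/3) = 9/1520

r = 7/3; a_0 = 1; a_1 = -3/8; a_2 = 21/152; a_3 = -9/304; a_4 = 9/1520


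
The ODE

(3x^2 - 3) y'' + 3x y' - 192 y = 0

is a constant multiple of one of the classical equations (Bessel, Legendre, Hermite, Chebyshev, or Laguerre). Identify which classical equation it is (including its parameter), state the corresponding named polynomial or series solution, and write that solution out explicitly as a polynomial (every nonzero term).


All three coefficients share the factor -3; dividing through by -3 gives  (1 - x^2) y'' - x y' + 64 y = 0.
This matches the Chebyshev equation (1 - x^2) y'' - x y' + n^2 y = 0 (note the -x y' term, not -2x y') with n^2 = 64, so n = 8; the polynomial solution is T_8(x).
With y = sum_k a_k x^k, matching x^k gives (k+2)(k+1) a_{k+2} = (k^2 - n^2) a_k = (k - 8)(k + 8) a_k. The right side vanishes at k = 8, so the series with the parity of 8 terminates at degree 8.
Standard normalization: leading coefficient of T_n is 2^(n-1), so a_8 = 2^7 = 128. Work downward with a_k = (k+1)(k+2) a_{k+2} / ((k - 8)(k + 8)):
  a_6 = (7)(8)(128) / ((6 - 8)(6 + 8)) = 7168/(-28) = -256
  a_4 = (5)(6)(-256) / ((4 - 8)(4 + 8)) = -7680/(-48) = 160
  a_2 = (3)(4)(160) / ((2 - 8)(2 + 8)) = 1920/(-60) = -32
  a_0 = (1)(2)(-32) / ((0 - 8)(0 + 8)) = -64/(-64) = 1
Hence T_8(x) = 128 x^8 - 256 x^6 + 160 x^4 - 32 x^2 + 1.

T_8(x); series = 128 x^8 - 256 x^6 + 160 x^4 - 32 x^2 + 1


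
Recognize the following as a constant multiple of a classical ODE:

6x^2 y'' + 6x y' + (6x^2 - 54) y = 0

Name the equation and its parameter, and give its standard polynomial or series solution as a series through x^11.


All three coefficients share the factor 6; dividing through by 6 gives  x^2 y'' + x y' + (x^2 - 9) y = 0.
This matches the Bessel equation x^2 y'' + x y' + (x^2 - nu^2) y = 0 with nu^2 = 9, so nu = 3; the solution bounded at x = 0 is J_3(x).
Frobenius at x = 0: indicial roots ±nu; for r = nu the recurrence k(k + 2nu) c_k = -c_{k-2} gives the standard series J_nu(x) = sum_{k>=0} (-1)^k / (k! (k+nu)!) (x/2)^(2k+nu). Evaluate the first 5 terms:
  k = 0: (-1)^0 / (0! * 3! * 2^3) x^3 = 1/(1*6*8) x^3 = (1/48) x^3
  k = 1: (-1)^1 / (1! * 4! * 2^5) x^5 = -1/(1*24*32) x^5 = (-1/768) x^5
  k = 2: (-1)^2 / (2! * 5! * 2^7) x^7 = 1/(2*120*128) x^7 = (1/30720) x^7
  k = 3: (-1)^3 / (3! * 6! * 2^9) x^9 = -1/(6*720*512) x^9 = (-1/2211840) x^9
  k = 4: (-1)^4 / (4! * 7! * 2^11) x^11 = 1/(24*5040*2048) x^11 = (1/247726080) x^11
Hence J_3(x) = x^11/247726080 - x^9/2211840 + x^7/30720 - x^5/768 + x^3/48 + ....

J_3(x); series = x^11/247726080 - x^9/2211840 + x^7/30720 - x^5/768 + x^3/48


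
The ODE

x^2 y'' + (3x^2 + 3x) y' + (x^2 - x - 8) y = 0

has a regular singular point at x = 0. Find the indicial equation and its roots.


Divide by x^2 to reach normal form y'' + P_1(x) y' + P_2(x) y = 0 with P_1(x) = 3 + 3/x and P_2(x) = 1 - 1/x - 8/x^2.
x = 0 is a singular point because the y'-coefficient 3 + 3/x has a pole at x = 0 and the y-coefficient 1 - 1/x - 8/x^2 has a pole at x = 0.
It is a regular singular point because x P_1(x) = p(x) = 3x + 3 and x^2 P_2(x) = q(x) = x^2 - x - 8 are polynomials, hence analytic at x = 0.
p(0) = 3,  q(0) = -8.
Indicial equation: r(r-1) + p(0) r + q(0) = 0, i.e. r^2 + (p(0) - 1) r + q(0) = 0, i.e. r^2 + 2 r - 8 = 0.
Discriminant: (2)^2 - 4(-8) = 36, so r = (-2 ± 6)/2.
Solving: r_1 = 2, r_2 = -4.

indicial: r^2 + 2 r - 8 = 0; roots r_1 = 2, r_2 = -4


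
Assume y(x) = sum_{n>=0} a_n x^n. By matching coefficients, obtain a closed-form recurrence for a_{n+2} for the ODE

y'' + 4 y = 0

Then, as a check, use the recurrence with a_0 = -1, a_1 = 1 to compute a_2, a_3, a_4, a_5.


Substitute y = sum_n a_n x^n into y'' + (const) y = 0.
y''(x) = sum_{n>=0} (n+2)(n+1) a_{n+2} x^n.
The ODE becomes sum_n [(n+2)(n+1) a_{n+2} + 4 a_n] x^n = 0.
Setting each coefficient to zero gives the recurrence:
  (n+2)(n+1) a_{n+2} + 4 a_n = 0,
  a_{n+2} = -4 / ((n+1)(n+2)) a_n.

Check with a_0 = -1, a_1 = 1 (apply the recurrence for n = 0, 1, 2, 3): a_0 = -1, a_1 = 1, a_2 = 2, a_3 = -2/3, a_4 = -2/3, a_5 = 2/15.

a_{n+2} = -4/((n+1)(n+2)) * a_n; check: a_0 = -1, a_1 = 1, a_2 = 2, a_3 = -2/3, a_4 = -2/3, a_5 = 2/15


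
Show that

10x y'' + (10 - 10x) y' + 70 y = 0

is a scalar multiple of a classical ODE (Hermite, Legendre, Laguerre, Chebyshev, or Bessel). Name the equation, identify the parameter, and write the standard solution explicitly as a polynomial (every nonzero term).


All three coefficients share the factor 10; dividing through by 10 gives  x y'' + (1 - x) y' + 7 y = 0.
This matches the Laguerre equation x y'' + (1 - x) y' + n y = 0 with n = 7; the polynomial solution is L_7(x).
With y = sum_k a_k x^k, matching x^k gives (k+1)k a_{k+1} + (k+1) a_{k+1} - k a_k + n a_k = 0, i.e. (k+1)^2 a_{k+1} = (k - n) a_k = (k - 7) a_k. The right side vanishes at k = 7, so the series terminates at degree 7.
Standard normalization L_n(0) = 1 gives a_0 = 1. Work upward with a_{k+1} = (k - 7) a_k / (k+1)^2:
  a_1 = (0 - 7)(1) / 1^2 = -7/1 = -7
  a_2 = (1 - 7)(-7) / 2^2 = 42/4 = 21/2
  a_3 = (2 - 7)(21/2) / 3^2 = (-105/2)/9 = -35/6
  a_4 = (3 - 7)(-35/6) / 4^2 = (70/3)/16 = 35/24
  a_5 = (4 - 7)(35/24) / 5^2 = (-35/8)/25 = -7/40
  a_6 = (5 - 7)(-7/40) / 6^2 = (7/20)/36 = 7/720
  a_7 = (6 - 7)(7/720) / 7^2 = (-7/720)/49 = -1/5040
Hence L_7(x) = -x^7/5040 + 7 x^6/720 - 7 x^5/40 + 35 x^4/24 - 35 x^3/6 + 21 x^2/2 - 7 x + 1.

L_7(x); series = -x^7/5040 + 7 x^6/720 - 7 x^5/40 + 35 x^4/24 - 35 x^3/6 + 21 x^2/2 - 7 x + 1


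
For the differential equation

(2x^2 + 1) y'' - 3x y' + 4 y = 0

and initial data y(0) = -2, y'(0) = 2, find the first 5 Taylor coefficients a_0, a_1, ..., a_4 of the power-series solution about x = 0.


Ansatz: y(x) = sum_{n>=0} a_n x^n, so y'(x) = sum_{n>=1} n a_n x^(n-1) and y''(x) = sum_{n>=2} n(n-1) a_n x^(n-2).
Substitute into P(x) y'' + Q(x) y' + R(x) y = 0 with P(x) = 2x^2 + 1, Q(x) = -3x, R(x) = 4, and match powers of x.
Initial conditions: a_0 = -2, a_1 = 2.
Setting the coefficient of each power of x to zero and solving order by order (substituting the coefficients already found):
  x^0: 2 a_2 + 4 a_0 = 0  ->  2 a_2 = -4 a_0 = 8  ->  a_2 = 4
  x^1: 6 a_3 + a_1 = 0  ->  6 a_3 = -a_1 = -2  ->  a_3 = -1/3
  x^2: 12 a_4 + 2 a_2 = 0  ->  12 a_4 = -2 a_2 = -8  ->  a_4 = -2/3
Truncated series: y(x) = -2 + 2 x + 4 x^2 - (1/3) x^3 - (2/3) x^4 + O(x^5).

a_0 = -2; a_1 = 2; a_2 = 4; a_3 = -1/3; a_4 = -2/3


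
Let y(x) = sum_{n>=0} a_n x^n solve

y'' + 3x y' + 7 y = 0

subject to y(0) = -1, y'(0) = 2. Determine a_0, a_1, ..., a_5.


Ansatz: y(x) = sum_{n>=0} a_n x^n, so y'(x) = sum_{n>=1} n a_n x^(n-1) and y''(x) = sum_{n>=2} n(n-1) a_n x^(n-2).
Substitute into P(x) y'' + Q(x) y' + R(x) y = 0 with P(x) = 1, Q(x) = 3x, R(x) = 7, and match powers of x.
Initial conditions: a_0 = -1, a_1 = 2.
Setting the coefficient of each power of x to zero and solving order by order (substituting the coefficients already found):
  x^0: 2 a_2 + 7 a_0 = 0  ->  2 a_2 = -7 a_0 = 7  ->  a_2 = 7/2
  x^1: 6 a_3 + 10 a_1 = 0  ->  6 a_3 = -10 a_1 = -20  ->  a_3 = -10/3
  x^2: 12 a_4 + 13 a_2 = 0  ->  12 a_4 = -13 a_2 = -91/2  ->  a_4 = -91/24
  x^3: 20 a_5 + 16 a_3 = 0  ->  20 a_5 = -16 a_3 = 160/3  ->  a_5 = 8/3
Truncated series: y(x) = -1 + 2 x + (7/2) x^2 - (10/3) x^3 - (91/24) x^4 + (8/3) x^5 + O(x^6).

a_0 = -1; a_1 = 2; a_2 = 7/2; a_3 = -10/3; a_4 = -91/24; a_5 = 8/3


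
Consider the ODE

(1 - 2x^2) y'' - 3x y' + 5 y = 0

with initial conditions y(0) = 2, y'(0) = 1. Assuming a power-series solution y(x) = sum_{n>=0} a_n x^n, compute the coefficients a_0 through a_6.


Ansatz: y(x) = sum_{n>=0} a_n x^n, so y'(x) = sum_{n>=1} n a_n x^(n-1) and y''(x) = sum_{n>=2} n(n-1) a_n x^(n-2).
Substitute into P(x) y'' + Q(x) y' + R(x) y = 0 with P(x) = 1 - 2x^2, Q(x) = -3x, R(x) = 5, and match powers of x.
Initial conditions: a_0 = 2, a_1 = 1.
Setting the coefficient of each power of x to zero and solving order by order (substituting the coefficients already found):
  x^0: 2 a_2 + 5 a_0 = 0  ->  2 a_2 = -5 a_0 = -10  ->  a_2 = -5
  x^1: 6 a_3 + 2 a_1 = 0  ->  6 a_3 = -2 a_1 = -2  ->  a_3 = -1/3
  x^2: 12 a_4 - 5 a_2 = 0  ->  12 a_4 = 5 a_2 = -25  ->  a_4 = -25/12
  x^3: 20 a_5 - 16 a_3 = 0  ->  20 a_5 = 16 a_3 = -16/3  ->  a_5 = -4/15
  x^4: 30 a_6 - 31 a_4 = 0  ->  30 a_6 = 31 a_4 = -775/12  ->  a_6 = -155/72
Truncated series: y(x) = 2 + x - 5 x^2 - (1/3) x^3 - (25/12) x^4 - (4/15) x^5 - (155/72) x^6 + O(x^7).

a_0 = 2; a_1 = 1; a_2 = -5; a_3 = -1/3; a_4 = -25/12; a_5 = -4/15; a_6 = -155/72


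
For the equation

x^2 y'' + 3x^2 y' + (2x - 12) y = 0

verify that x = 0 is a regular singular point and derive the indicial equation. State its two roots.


Divide by x^2 to reach normal form y'' + P_1(x) y' + P_2(x) y = 0 with P_1(x) = 3 and P_2(x) = 2/x - 12/x^2.
x = 0 is a singular point because the y-coefficient 2/x - 12/x^2 has a pole at x = 0.
It is a regular singular point because x P_1(x) = p(x) = 3x and x^2 P_2(x) = q(x) = 2x - 12 are polynomials, hence analytic at x = 0.
p(0) = 0,  q(0) = -12.
Indicial equation: r(r-1) + p(0) r + q(0) = 0, i.e. r^2 + (p(0) - 1) r + q(0) = 0, i.e. r^2 - 1 r - 12 = 0.
Discriminant: (-1)^2 - 4(-12) = 49, so r = (1 ± 7)/2.
Solving: r_1 = 4, r_2 = -3.

indicial: r^2 - 1 r - 12 = 0; roots r_1 = 4, r_2 = -3


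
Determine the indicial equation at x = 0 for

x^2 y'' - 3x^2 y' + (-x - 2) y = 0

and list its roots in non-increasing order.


Divide by x^2 to reach normal form y'' + P_1(x) y' + P_2(x) y = 0 with P_1(x) = -3 and P_2(x) = -1/x - 2/x^2.
x = 0 is a singular point because the y-coefficient -1/x - 2/x^2 has a pole at x = 0.
It is a regular singular point because x P_1(x) = p(x) = -3x and x^2 P_2(x) = q(x) = -x - 2 are polynomials, hence analytic at x = 0.
p(0) = 0,  q(0) = -2.
Indicial equation: r(r-1) + p(0) r + q(0) = 0, i.e. r^2 + (p(0) - 1) r + q(0) = 0, i.e. r^2 - 1 r - 2 = 0.
Discriminant: (-1)^2 - 4(-2) = 9, so r = (1 ± 3)/2.
Solving: r_1 = 2, r_2 = -1.

indicial: r^2 - 1 r - 2 = 0; roots r_1 = 2, r_2 = -1


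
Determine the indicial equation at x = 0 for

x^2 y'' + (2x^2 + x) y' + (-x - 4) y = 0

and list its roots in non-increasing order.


Divide by x^2 to reach normal form y'' + P_1(x) y' + P_2(x) y = 0 with P_1(x) = 2 + 1/x and P_2(x) = -1/x - 4/x^2.
x = 0 is a singular point because the y'-coefficient 2 + 1/x has a pole at x = 0 and the y-coefficient -1/x - 4/x^2 has a pole at x = 0.
It is a regular singular point because x P_1(x) = p(x) = 2x + 1 and x^2 P_2(x) = q(x) = -x - 4 are polynomials, hence analytic at x = 0.
p(0) = 1,  q(0) = -4.
Indicial equation: r(r-1) + p(0) r + q(0) = 0, i.e. r^2 + (p(0) - 1) r + q(0) = 0, i.e. r^2 - 4 = 0.
Discriminant: (0)^2 - 4(-4) = 16, so r = (0 ± 4)/2.
Solving: r_1 = 2, r_2 = -2.

indicial: r^2 - 4 = 0; roots r_1 = 2, r_2 = -2


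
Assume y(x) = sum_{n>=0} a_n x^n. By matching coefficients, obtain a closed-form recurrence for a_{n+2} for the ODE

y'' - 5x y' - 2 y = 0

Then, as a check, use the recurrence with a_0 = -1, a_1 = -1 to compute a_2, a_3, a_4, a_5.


Substitute y = sum_n a_n x^n.
y''(x) has coefficient (n+2)(n+1) a_{n+2} at x^n;
-5 x y'(x) has coefficient -5 n a_n at x^n (shift);
-2 y(x) has coefficient -2 a_n at x^n.
Matching x^n: (n+2)(n+1) a_{n+2} + (-5n - 2) a_n = 0.
Thus a_{n+2} = (5n + 2) / ((n+1)(n+2)) * a_n.

Check with a_0 = -1, a_1 = -1 (apply the recurrence for n = 0, 1, 2, 3): a_0 = -1, a_1 = -1, a_2 = -1, a_3 = -7/6, a_4 = -1, a_5 = -119/120.

a_(n+2) = (5n + 2) / ((n+1)(n+2)) * a_n; check: a_0 = -1, a_1 = -1, a_2 = -1, a_3 = -7/6, a_4 = -1, a_5 = -119/120


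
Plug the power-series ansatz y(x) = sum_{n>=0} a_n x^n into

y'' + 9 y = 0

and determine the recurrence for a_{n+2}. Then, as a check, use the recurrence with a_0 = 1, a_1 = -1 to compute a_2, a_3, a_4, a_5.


Substitute y = sum_n a_n x^n into y'' + (const) y = 0.
y''(x) = sum_{n>=0} (n+2)(n+1) a_{n+2} x^n.
The ODE becomes sum_n [(n+2)(n+1) a_{n+2} + 9 a_n] x^n = 0.
Setting each coefficient to zero gives the recurrence:
  (n+2)(n+1) a_{n+2} + 9 a_n = 0,
  a_{n+2} = -9 / ((n+1)(n+2)) a_n.

Check with a_0 = 1, a_1 = -1 (apply the recurrence for n = 0, 1, 2, 3): a_0 = 1, a_1 = -1, a_2 = -9/2, a_3 = 3/2, a_4 = 27/8, a_5 = -27/40.

a_{n+2} = -9/((n+1)(n+2)) * a_n; check: a_0 = 1, a_1 = -1, a_2 = -9/2, a_3 = 3/2, a_4 = 27/8, a_5 = -27/40


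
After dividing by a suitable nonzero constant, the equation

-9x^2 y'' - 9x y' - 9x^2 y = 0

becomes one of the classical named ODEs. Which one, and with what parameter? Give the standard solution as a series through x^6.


All three coefficients share the factor -9; dividing through by -9 gives  x^2 y'' + x y' + x^2 y = 0.
This matches the Bessel equation x^2 y'' + x y' + (x^2 - nu^2) y = 0 with nu^2 = 0, so nu = 0; the solution bounded at x = 0 is J_0(x).
Frobenius at x = 0: indicial roots ±nu; for r = nu the recurrence k(k + 2nu) c_k = -c_{k-2} gives the standard series J_nu(x) = sum_{k>=0} (-1)^k / (k! (k+nu)!) (x/2)^(2k+nu). Evaluate the first 4 terms:
  k = 0: (-1)^0 / (0! * 0! * 2^0) x^0 = 1/(1*1*1) x^0 = (1) x^0
  k = 1: (-1)^1 / (1! * 1! * 2^2) x^2 = -1/(1*1*4) x^2 = (-1/4) x^2
  k = 2: (-1)^2 / (2! * 2! * 2^4) x^4 = 1/(2*2*16) x^4 = (1/64) x^4
  k = 3: (-1)^3 / (3! * 3! * 2^6) x^6 = -1/(6*6*64) x^6 = (-1/2304) x^6
Hence J_0(x) = -x^6/2304 + x^4/64 - x^2/4 + 1 + ....

J_0(x); series = -x^6/2304 + x^4/64 - x^2/4 + 1
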